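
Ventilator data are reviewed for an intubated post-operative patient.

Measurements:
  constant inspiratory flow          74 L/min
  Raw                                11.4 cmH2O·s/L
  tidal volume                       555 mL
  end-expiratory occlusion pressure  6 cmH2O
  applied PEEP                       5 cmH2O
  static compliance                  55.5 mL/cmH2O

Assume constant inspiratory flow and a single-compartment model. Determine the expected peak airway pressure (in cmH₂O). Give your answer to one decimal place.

Flow: 74 L/min ÷ 60 = 1.2333 L/s.
Total PEEP = 6 cmH2O (set 5 + intrinsic 1); this is the baseline alveolar pressure.
Equation of motion (constant flow): PIP = Vt/C + R·V̇ + PEEP.
PIP = 555/55.5 + 11.4×1.2333 + 6 = 10.0 + 14.06 + 6 = 30.06 cmH2O.

30.1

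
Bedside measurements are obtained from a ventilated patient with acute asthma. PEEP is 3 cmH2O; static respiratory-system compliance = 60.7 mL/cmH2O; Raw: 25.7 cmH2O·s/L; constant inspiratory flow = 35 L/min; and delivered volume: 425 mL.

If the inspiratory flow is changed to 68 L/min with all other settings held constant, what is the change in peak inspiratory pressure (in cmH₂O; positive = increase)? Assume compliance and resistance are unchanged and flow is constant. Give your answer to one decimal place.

14.1

Flow: 35 L/min ÷ 60 = 0.5833 L/s.
New flow: 68 L/min ÷ 60 = 1.1333 L/s.
PIP = Vt/C + R·V̇ + PEEP (constant-flow equation of motion).
Only the resistive term changes: ΔPIP = R × ΔV̇ = 25.7 × (1.1333 − 0.5833) = 25.7 × 0.55 = 14.135 cmH2O.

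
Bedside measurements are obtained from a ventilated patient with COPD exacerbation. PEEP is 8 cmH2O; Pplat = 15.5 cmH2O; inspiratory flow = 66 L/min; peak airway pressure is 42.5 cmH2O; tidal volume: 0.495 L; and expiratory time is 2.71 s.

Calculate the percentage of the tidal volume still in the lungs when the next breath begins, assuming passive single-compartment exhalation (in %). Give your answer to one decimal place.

Flow: 66 L/min ÷ 60 = 1.1 L/s.
R = (PIP − Pplat)/V̇ = (42.5 − 15.5) / 1.1 = 27.0/1.1 = 24.545 cmH2O·s/L.
C = Vt/(Pplat − PEEP) = 495.0 / (15.5 − 8) = 495.0/7.5 = 66.0 mL/cmH2O.
τ = R × C = 24.545 × 0.066 L/cmH2O = 1.62 s.
Fraction remaining at end-expiration = e^(−Te/τ) = e^(−2.71/1.62) = 0.1877 → 18.77%.

18.8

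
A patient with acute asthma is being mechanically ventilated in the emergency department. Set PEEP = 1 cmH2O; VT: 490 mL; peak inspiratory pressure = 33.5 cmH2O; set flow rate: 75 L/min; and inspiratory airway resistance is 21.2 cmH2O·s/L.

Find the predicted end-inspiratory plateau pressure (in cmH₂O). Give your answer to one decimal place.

Flow: 75 L/min ÷ 60 = 1.25 L/s.
Pplat = PIP − Raw × flow = 33.5 − 21.2 × 1.25 = 33.5 − 26.5 = 7.0 cmH2O.

7.0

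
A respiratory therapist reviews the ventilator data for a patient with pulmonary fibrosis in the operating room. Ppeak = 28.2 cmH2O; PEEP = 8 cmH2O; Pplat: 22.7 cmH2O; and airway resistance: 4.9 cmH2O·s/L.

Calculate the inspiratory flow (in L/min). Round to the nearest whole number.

67

flow = (PIP − Pplat) / Raw = (28.2 − 22.7) / 4.9 = 1.122 L/s × 60 = 67.32 L/min.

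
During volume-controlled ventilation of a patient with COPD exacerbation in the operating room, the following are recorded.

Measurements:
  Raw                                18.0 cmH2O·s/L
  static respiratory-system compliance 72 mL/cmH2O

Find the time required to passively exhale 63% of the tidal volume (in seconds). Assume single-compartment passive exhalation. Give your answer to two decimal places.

1.29

τ = R × C = 18.0 × 72 mL/cmH2O = 18.0 × 0.072 L/cmH2O = 1.296 s.
Exhaled fraction f = 1 − e^(−t/τ) → t = −τ·ln(1 − f) = −1.296·ln(0.37) = 1.289 s.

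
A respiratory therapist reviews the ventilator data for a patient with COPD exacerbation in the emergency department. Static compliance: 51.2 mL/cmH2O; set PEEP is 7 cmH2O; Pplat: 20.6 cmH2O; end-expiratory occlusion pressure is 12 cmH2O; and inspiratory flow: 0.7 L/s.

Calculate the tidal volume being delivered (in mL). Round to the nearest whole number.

End-expiratory occlusion gives total PEEP = 12 cmH2O (intrinsic PEEP = 12 − 7 = 5). Use total PEEP for the elastic gradient.
Vt = Cstat × (Pplat − PEEPtotal) = 51.2 × (20.6 − 12) = 51.2 × 8.6 = 440.32 mL.

440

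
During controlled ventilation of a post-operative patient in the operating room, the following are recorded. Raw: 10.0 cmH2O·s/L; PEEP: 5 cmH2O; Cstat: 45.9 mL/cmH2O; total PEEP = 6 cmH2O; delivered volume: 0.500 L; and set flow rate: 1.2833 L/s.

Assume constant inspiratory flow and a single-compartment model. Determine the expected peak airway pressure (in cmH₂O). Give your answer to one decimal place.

Total PEEP = 6 cmH2O (set 5 + intrinsic 1); this is the baseline alveolar pressure.
Equation of motion (constant flow): PIP = Vt/C + R·V̇ + PEEP.
PIP = 500/45.9 + 10.0×1.2833 + 6 = 10.893 + 12.833 + 6 = 29.726 cmH2O.

29.7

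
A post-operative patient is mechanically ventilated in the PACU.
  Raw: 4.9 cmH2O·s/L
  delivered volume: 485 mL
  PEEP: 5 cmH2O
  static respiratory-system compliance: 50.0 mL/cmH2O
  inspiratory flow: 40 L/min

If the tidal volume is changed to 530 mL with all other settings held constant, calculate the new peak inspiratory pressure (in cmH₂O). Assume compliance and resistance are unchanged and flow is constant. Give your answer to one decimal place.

18.9

Flow: 40 L/min ÷ 60 = 0.6667 L/s.
PIP = Vt/C + R·V̇ + PEEP (constant-flow equation of motion).
Only the elastic term changes: ΔPIP = ΔVt / C = (530 − 485) / 50.0 = 0.9 cmH2O.
Original PIP = 485/50.0 + 4.9×0.6667 + 5 = 17.967 cmH2O; new PIP = 17.967 + (0.9) = 18.867 cmH2O.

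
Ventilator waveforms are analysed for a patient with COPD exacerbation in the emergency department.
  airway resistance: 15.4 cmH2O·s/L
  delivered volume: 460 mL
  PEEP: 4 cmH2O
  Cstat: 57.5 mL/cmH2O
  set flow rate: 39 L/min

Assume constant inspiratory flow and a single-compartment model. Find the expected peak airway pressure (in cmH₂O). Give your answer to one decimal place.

22.0

Flow: 39 L/min ÷ 60 = 0.65 L/s.
Equation of motion (constant flow): PIP = Vt/C + R·V̇ + PEEP.
PIP = 460/57.5 + 15.4×0.65 + 4 = 8.0 + 10.01 + 4 = 22.01 cmH2O.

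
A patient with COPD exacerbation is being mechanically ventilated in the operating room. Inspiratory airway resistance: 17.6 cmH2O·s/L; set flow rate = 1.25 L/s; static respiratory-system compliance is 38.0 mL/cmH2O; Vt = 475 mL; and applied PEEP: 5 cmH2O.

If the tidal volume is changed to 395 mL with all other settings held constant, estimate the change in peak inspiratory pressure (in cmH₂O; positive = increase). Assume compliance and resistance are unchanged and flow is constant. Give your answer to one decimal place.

-2.1

PIP = Vt/C + R·V̇ + PEEP (constant-flow equation of motion).
Only the elastic term changes: ΔPIP = ΔVt / C = (395 − 475) / 38.0 = -2.105 cmH2O.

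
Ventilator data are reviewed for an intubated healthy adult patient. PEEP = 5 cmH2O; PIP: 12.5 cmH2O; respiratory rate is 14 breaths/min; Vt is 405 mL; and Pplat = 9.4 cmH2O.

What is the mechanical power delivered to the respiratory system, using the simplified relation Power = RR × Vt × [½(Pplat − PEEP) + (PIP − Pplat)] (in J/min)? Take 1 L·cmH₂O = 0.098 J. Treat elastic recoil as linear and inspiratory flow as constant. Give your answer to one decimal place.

Per-breath work = Vt × [½(Pplat−PEEP) + (PIP−Pplat)] = 0.405 × [0.5×4.4 + 3.1] = 0.405 × 5.3 = 2.147 L·cmH2O.
Power = 14 × 2.147 = 30.058 L·cmH2O/min.
× 0.098 J/(L·cmH2O) → 2.946 J/min.

2.9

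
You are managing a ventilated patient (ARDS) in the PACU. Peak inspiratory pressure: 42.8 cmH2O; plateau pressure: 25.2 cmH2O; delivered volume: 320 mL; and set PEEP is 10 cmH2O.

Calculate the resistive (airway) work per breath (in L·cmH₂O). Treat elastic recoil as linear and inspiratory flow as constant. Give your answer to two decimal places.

5.63

With constant inspiratory flow the resistive pressure is constant at PIP − Pplat = 42.8 − 25.2 = 17.6 cmH2O, so resistive work = 17.6 × 0.320 = 5.632 L·cmH2O.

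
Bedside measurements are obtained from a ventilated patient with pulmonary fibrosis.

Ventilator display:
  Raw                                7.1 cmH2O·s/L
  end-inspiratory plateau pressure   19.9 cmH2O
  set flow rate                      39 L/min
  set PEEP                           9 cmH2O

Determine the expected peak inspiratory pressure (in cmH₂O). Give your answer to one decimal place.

Flow: 39 L/min ÷ 60 = 0.65 L/s.
PIP = Pplat + Raw × flow = 19.9 + 7.1 × 0.65 = 19.9 + 4.615 = 24.515 cmH2O.

24.5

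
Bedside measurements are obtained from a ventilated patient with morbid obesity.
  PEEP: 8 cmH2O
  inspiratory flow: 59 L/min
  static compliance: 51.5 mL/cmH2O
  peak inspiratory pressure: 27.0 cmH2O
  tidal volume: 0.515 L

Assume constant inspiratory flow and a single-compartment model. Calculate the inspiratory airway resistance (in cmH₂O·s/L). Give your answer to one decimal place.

9.2

Flow: 59 L/min ÷ 60 = 0.9833 L/s.
Equation of motion (constant flow): PIP = Vt/C + R·V̇ + PEEP.
R·V̇ = PIP − Vt/C − PEEP = 27.0 − 515/51.5 − 8 = 27.0 − 10.0 − 8 = 9.0 cmH2O.
R = 9.0 / 0.9833 = 9.153 cmH2O·s/L.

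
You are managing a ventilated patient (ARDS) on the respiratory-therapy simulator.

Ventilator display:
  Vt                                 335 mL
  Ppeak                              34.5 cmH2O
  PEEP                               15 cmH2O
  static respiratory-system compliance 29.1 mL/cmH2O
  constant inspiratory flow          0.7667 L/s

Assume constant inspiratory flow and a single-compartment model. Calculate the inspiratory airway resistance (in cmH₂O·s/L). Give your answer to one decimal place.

Equation of motion (constant flow): PIP = Vt/C + R·V̇ + PEEP.
R·V̇ = PIP − Vt/C − PEEP = 34.5 − 335/29.1 − 15 = 34.5 − 11.512 − 15 = 7.988 cmH2O.
R = 7.988 / 0.7667 = 10.419 cmH2O·s/L.

10.4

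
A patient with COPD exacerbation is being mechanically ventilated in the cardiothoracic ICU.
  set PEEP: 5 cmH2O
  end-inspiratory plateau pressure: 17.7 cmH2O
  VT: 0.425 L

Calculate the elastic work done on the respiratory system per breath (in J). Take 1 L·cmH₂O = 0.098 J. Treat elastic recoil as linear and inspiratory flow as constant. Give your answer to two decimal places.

Elastic work ≈ ½ × (Pplat − PEEP) × Vt = 0.5 × (17.7 − 5) × 0.425 L = 0.5 × 12.7 × 0.425 = 2.699 L·cmH2O.
× 0.098 J/(L·cmH2O) → 0.2645 J.

0.26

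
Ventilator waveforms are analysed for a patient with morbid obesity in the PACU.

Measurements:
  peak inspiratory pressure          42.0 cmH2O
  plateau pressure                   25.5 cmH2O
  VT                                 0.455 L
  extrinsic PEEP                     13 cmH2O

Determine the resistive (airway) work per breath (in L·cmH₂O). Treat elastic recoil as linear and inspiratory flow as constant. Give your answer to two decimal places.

7.51

With constant inspiratory flow the resistive pressure is constant at PIP − Pplat = 42.0 − 25.5 = 16.5 cmH2O, so resistive work = 16.5 × 0.455 = 7.508 L·cmH2O.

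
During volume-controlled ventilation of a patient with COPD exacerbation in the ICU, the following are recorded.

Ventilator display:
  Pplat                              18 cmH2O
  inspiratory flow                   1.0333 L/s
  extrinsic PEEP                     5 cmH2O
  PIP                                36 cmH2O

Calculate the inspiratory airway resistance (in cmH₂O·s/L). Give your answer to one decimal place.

17.4

Raw = (PIP − Pplat) / flow = (36 − 18) / 1.0333 = 18.0 / 1.0333 = 17.42 cmH2O·s/L.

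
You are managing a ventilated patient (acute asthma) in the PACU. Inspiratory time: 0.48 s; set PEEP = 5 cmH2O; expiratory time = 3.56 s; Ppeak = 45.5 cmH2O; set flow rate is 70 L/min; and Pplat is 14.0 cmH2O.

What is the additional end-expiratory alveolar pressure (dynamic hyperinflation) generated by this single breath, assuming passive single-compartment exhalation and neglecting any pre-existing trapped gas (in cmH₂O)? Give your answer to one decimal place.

1.1

Flow: 70 L/min ÷ 60 = 1.1667 L/s.
Vt = flow × Ti = 1.1667 L/s × 0.48 s × 1000 mL/L = 560.02 mL.
R = (PIP − Pplat)/V̇ = (45.5 − 14.0) / 1.1667 = 31.5/1.1667 = 26.999 cmH2O·s/L.
C = Vt/(Pplat − PEEP) = 560.02 / (14.0 − 5) = 560.02/9.0 = 62.224 mL/cmH2O.
τ = R × C = 26.999 × 0.06222 L/cmH2O = 1.68 s.
Fraction remaining = e^(−Te/τ) = e^(−3.56/1.68) = 0.1201; trapped volume = 560.02 × 0.1201 = 67.258 mL.
Additional alveolar pressure from trapping ≈ V_trapped / C = 67.258 / 62.224 = 1.081 cmH2O.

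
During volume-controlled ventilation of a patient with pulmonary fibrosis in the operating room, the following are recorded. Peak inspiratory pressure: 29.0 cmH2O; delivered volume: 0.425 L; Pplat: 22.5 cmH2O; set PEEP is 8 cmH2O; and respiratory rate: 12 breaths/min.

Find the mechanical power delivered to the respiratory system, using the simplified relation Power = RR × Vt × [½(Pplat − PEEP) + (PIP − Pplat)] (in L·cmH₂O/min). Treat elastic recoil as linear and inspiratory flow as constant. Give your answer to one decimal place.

70.1

Per-breath work = Vt × [½(Pplat−PEEP) + (PIP−Pplat)] = 0.425 × [0.5×14.5 + 6.5] = 0.425 × 13.75 = 5.844 L·cmH2O.
Power = 12 × 5.844 = 70.128 L·cmH2O/min.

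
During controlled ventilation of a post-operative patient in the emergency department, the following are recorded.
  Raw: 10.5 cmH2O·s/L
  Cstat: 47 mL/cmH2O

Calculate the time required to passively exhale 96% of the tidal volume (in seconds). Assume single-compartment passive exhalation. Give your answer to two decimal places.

τ = R × C = 10.5 × 47 mL/cmH2O = 10.5 × 0.047 L/cmH2O = 0.4935 s.
Exhaled fraction f = 1 − e^(−t/τ) → t = −τ·ln(1 − f) = −0.4935·ln(0.04) = 1.589 s.

1.59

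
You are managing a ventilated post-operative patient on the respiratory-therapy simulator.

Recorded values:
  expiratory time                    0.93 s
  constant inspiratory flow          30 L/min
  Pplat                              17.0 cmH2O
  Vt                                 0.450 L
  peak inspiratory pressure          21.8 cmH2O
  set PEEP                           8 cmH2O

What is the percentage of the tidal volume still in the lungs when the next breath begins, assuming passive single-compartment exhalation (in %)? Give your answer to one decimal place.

Flow: 30 L/min ÷ 60 = 0.5 L/s.
R = (PIP − Pplat)/V̇ = (21.8 − 17.0) / 0.5 = 4.8/0.5 = 9.6 cmH2O·s/L.
C = Vt/(Pplat − PEEP) = 450.0 / (17.0 − 8) = 450.0/9.0 = 50.0 mL/cmH2O.
τ = R × C = 9.6 × 0.05 L/cmH2O = 0.48 s.
Fraction remaining at end-expiration = e^(−Te/τ) = e^(−0.93/0.48) = 0.1441 → 14.41%.

14.4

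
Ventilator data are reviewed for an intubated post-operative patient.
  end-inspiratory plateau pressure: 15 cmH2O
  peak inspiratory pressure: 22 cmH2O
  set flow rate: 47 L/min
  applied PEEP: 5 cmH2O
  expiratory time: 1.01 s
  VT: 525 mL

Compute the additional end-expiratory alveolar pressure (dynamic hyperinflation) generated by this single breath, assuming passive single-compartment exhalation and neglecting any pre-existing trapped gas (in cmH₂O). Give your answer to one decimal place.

1.2

Flow: 47 L/min ÷ 60 = 0.7833 L/s.
R = (PIP − Pplat)/V̇ = (22 − 15) / 0.7833 = 7.0/0.7833 = 8.937 cmH2O·s/L.
C = Vt/(Pplat − PEEP) = 525.0 / (15 − 5) = 525.0/10.0 = 52.5 mL/cmH2O.
τ = R × C = 8.937 × 0.0525 L/cmH2O = 0.4692 s.
Fraction remaining = e^(−Te/τ) = e^(−1.01/0.4692) = 0.1162; trapped volume = 525.0 × 0.1162 = 61.005 mL.
Additional alveolar pressure from trapping ≈ V_trapped / C = 61.005 / 52.5 = 1.162 cmH2O.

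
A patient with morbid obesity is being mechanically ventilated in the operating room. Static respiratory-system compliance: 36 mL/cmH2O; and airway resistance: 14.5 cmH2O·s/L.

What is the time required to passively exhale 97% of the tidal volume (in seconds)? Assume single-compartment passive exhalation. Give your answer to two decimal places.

τ = R × C = 14.5 × 36 mL/cmH2O = 14.5 × 0.036 L/cmH2O = 0.522 s.
Exhaled fraction f = 1 − e^(−t/τ) → t = −τ·ln(1 − f) = −0.522·ln(0.03) = 1.83 s.

1.83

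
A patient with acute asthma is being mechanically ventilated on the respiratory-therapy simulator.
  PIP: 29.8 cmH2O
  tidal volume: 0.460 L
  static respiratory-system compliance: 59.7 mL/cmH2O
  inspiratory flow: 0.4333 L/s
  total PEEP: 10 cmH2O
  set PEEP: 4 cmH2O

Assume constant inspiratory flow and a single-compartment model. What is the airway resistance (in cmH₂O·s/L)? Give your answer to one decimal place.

Total PEEP = 10 cmH2O (set 4 + intrinsic 6); this is the baseline alveolar pressure.
Equation of motion (constant flow): PIP = Vt/C + R·V̇ + PEEP.
R·V̇ = PIP − Vt/C − PEEP = 29.8 − 460/59.7 − 10 = 29.8 − 7.705 − 10 = 12.095 cmH2O.
R = 12.095 / 0.4333 = 27.914 cmH2O·s/L.

27.9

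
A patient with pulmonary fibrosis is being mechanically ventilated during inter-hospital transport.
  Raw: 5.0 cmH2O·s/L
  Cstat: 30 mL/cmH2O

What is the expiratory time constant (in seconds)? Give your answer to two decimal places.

0.15

τ = R × C = 5.0 × 30 mL/cmH2O = 5.0 × 0.030 L/cmH2O = 0.15 s.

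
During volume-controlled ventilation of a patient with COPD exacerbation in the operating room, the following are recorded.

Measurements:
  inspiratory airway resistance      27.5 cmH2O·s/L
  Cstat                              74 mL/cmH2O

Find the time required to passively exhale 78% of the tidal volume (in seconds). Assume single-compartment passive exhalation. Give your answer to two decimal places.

τ = R × C = 27.5 × 74 mL/cmH2O = 27.5 × 0.074 L/cmH2O = 2.035 s.
Exhaled fraction f = 1 − e^(−t/τ) → t = −τ·ln(1 − f) = −2.035·ln(0.22) = 3.081 s.

3.08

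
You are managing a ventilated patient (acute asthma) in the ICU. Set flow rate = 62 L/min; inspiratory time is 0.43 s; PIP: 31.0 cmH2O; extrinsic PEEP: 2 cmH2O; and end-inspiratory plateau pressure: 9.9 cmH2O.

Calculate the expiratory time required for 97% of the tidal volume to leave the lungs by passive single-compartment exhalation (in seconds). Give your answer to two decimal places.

4.03

Flow: 62 L/min ÷ 60 = 1.0333 L/s.
Vt = flow × Ti = 1.0333 L/s × 0.43 s × 1000 mL/L = 444.32 mL.
R = (PIP − Pplat)/V̇ = (31.0 − 9.9) / 1.0333 = 21.1/1.0333 = 20.42 cmH2O·s/L.
C = Vt/(Pplat − PEEP) = 444.32 / (9.9 − 2) = 444.32/7.9 = 56.243 mL/cmH2O.
τ = R × C = 20.42 × 0.05624 L/cmH2O = 1.148 s.
t = −τ·ln(1 − 0.97) = −1.148·ln(0.03) = 4.026 s.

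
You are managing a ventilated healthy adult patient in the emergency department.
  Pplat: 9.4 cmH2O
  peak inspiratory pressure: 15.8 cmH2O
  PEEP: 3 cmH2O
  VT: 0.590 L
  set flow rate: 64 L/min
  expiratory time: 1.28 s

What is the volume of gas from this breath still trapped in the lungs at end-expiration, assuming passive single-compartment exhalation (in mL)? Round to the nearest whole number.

Flow: 64 L/min ÷ 60 = 1.0667 L/s.
R = (PIP − Pplat)/V̇ = (15.8 − 9.4) / 1.0667 = 6.4/1.0667 = 6.0 cmH2O·s/L.
C = Vt/(Pplat − PEEP) = 590.0 / (9.4 − 3) = 590.0/6.4 = 92.188 mL/cmH2O.
τ = R × C = 6.0 × 0.09219 L/cmH2O = 0.5531 s.
Fraction remaining = e^(−Te/τ) = e^(−1.28/0.5531) = 0.09884.
Trapped volume = 590.0 × 0.09884 = 58.316 mL.

58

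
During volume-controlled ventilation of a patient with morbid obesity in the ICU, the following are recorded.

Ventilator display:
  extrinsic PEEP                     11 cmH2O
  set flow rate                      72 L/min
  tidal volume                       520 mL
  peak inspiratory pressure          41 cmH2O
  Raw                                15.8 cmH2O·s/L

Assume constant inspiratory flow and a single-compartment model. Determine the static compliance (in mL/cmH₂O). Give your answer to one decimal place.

47.1

Flow: 72 L/min ÷ 60 = 1.2 L/s.
Equation of motion (constant flow): PIP = Vt/C + R·V̇ + PEEP.
Vt/C = PIP − R·V̇ − PEEP = 41 − 15.8×1.2 − 11 = 41 − 18.96 − 11 = 11.04 cmH2O.
C = Vt / 11.04 = 520 / 11.04 = 47.101 mL/cmH2O.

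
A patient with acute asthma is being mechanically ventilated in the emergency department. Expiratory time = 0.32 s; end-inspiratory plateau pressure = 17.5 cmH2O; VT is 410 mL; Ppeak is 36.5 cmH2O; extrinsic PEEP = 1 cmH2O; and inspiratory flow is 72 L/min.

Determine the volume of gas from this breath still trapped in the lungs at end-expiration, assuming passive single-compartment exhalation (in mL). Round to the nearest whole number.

182

Flow: 72 L/min ÷ 60 = 1.2 L/s.
R = (PIP − Pplat)/V̇ = (36.5 − 17.5) / 1.2 = 19.0/1.2 = 15.833 cmH2O·s/L.
C = Vt/(Pplat − PEEP) = 410.0 / (17.5 − 1) = 410.0/16.5 = 24.848 mL/cmH2O.
τ = R × C = 15.833 × 0.02485 L/cmH2O = 0.3935 s.
Fraction remaining = e^(−Te/τ) = e^(−0.32/0.3935) = 0.4434.
Trapped volume = 410.0 × 0.4434 = 181.79 mL.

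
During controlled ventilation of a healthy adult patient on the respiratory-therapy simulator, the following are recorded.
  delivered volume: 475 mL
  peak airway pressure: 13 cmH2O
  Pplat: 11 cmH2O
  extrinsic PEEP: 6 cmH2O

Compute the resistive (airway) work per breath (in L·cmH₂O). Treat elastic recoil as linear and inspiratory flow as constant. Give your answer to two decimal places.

With constant inspiratory flow the resistive pressure is constant at PIP − Pplat = 13 − 11 = 2.0 cmH2O, so resistive work = 2.0 × 0.475 = 0.95 L·cmH2O.

0.95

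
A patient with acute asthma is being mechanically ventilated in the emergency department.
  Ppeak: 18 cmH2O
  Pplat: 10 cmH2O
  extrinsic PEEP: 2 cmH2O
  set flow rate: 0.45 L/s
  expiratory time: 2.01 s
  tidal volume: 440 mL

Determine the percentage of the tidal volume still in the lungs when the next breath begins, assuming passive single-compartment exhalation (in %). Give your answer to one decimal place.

R = (PIP − Pplat)/V̇ = (18 − 10) / 0.45 = 8.0/0.45 = 17.778 cmH2O·s/L.
C = Vt/(Pplat − PEEP) = 440.0 / (10 − 2) = 440.0/8.0 = 55.0 mL/cmH2O.
τ = R × C = 17.778 × 0.055 L/cmH2O = 0.9778 s.
Fraction remaining at end-expiration = e^(−Te/τ) = e^(−2.01/0.9778) = 0.128 → 12.8%.

12.8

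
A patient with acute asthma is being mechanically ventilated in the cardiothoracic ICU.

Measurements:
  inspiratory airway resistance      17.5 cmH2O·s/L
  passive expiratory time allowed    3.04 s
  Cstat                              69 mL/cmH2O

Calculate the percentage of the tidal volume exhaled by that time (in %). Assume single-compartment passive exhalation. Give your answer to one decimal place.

τ = R × C = 17.5 × 69 mL/cmH2O = 17.5 × 0.069 L/cmH2O = 1.208 s.
Passive exhalation: V(t)/V₀ = e^(−t/τ) = e^(−3.04/1.208) = 0.08074.
Fraction exhaled = 1 − 0.08074 = 0.9193 → 91.93%.

91.9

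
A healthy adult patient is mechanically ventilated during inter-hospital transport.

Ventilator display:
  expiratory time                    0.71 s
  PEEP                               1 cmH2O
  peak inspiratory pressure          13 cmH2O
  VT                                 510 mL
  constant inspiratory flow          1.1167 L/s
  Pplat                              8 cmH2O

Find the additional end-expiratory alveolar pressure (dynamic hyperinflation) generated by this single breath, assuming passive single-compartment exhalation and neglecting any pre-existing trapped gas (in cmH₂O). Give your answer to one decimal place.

0.8

R = (PIP − Pplat)/V̇ = (13 − 8) / 1.1167 = 5.0/1.1167 = 4.477 cmH2O·s/L.
C = Vt/(Pplat − PEEP) = 510.0 / (8 − 1) = 510.0/7.0 = 72.857 mL/cmH2O.
τ = R × C = 4.477 × 0.07286 L/cmH2O = 0.3262 s.
Fraction remaining = e^(−Te/τ) = e^(−0.71/0.3262) = 0.1134; trapped volume = 510.0 × 0.1134 = 57.834 mL.
Additional alveolar pressure from trapping ≈ V_trapped / C = 57.834 / 72.857 = 0.7938 cmH2O.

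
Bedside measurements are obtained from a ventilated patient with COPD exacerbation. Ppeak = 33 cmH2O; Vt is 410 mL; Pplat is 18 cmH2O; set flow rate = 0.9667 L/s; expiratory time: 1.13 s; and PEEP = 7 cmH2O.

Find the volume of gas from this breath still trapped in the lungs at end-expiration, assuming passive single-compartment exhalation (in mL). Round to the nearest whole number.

R = (PIP − Pplat)/V̇ = (33 − 18) / 0.9667 = 15.0/0.9667 = 15.517 cmH2O·s/L.
C = Vt/(Pplat − PEEP) = 410.0 / (18 − 7) = 410.0/11.0 = 37.273 mL/cmH2O.
τ = R × C = 15.517 × 0.03727 L/cmH2O = 0.5783 s.
Fraction remaining = e^(−Te/τ) = e^(−1.13/0.5783) = 0.1417.
Trapped volume = 410.0 × 0.1417 = 58.097 mL.

58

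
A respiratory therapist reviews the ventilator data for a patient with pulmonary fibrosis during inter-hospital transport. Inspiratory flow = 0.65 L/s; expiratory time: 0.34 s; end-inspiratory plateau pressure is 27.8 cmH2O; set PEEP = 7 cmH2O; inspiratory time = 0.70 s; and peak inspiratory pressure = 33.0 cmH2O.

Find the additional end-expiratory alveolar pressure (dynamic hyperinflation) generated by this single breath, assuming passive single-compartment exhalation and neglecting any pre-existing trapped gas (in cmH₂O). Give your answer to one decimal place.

Vt = flow × Ti = 0.65 L/s × 0.70 s × 1000 mL/L = 455.0 mL.
R = (PIP − Pplat)/V̇ = (33.0 − 27.8) / 0.65 = 5.2/0.65 = 8.0 cmH2O·s/L.
C = Vt/(Pplat − PEEP) = 455.0 / (27.8 − 7) = 455.0/20.8 = 21.875 mL/cmH2O.
τ = R × C = 8.0 × 0.02188 L/cmH2O = 0.175 s.
Fraction remaining = e^(−Te/τ) = e^(−0.34/0.175) = 0.1433; trapped volume = 455.0 × 0.1433 = 65.202 mL.
Additional alveolar pressure from trapping ≈ V_trapped / C = 65.202 / 21.875 = 2.981 cmH2O.

3.0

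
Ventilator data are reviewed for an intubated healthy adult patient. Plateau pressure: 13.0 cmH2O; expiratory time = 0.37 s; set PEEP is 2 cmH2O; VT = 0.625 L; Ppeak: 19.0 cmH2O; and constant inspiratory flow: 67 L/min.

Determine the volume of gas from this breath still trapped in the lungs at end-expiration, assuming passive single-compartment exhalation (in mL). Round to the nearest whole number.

186

Flow: 67 L/min ÷ 60 = 1.1167 L/s.
R = (PIP − Pplat)/V̇ = (19.0 − 13.0) / 1.1167 = 6.0/1.1167 = 5.373 cmH2O·s/L.
C = Vt/(Pplat − PEEP) = 625.0 / (13.0 − 2) = 625.0/11.0 = 56.818 mL/cmH2O.
τ = R × C = 5.373 × 0.05682 L/cmH2O = 0.3053 s.
Fraction remaining = e^(−Te/τ) = e^(−0.37/0.3053) = 0.2976.
Trapped volume = 625.0 × 0.2976 = 186.0 mL.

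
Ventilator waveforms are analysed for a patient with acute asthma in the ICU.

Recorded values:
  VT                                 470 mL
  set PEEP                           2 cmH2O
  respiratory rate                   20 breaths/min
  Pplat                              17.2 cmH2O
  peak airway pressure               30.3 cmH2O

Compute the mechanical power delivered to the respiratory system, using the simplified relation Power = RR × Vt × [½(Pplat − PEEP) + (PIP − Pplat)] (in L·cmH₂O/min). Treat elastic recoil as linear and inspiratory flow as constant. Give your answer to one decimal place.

Per-breath work = Vt × [½(Pplat−PEEP) + (PIP−Pplat)] = 0.470 × [0.5×15.2 + 13.1] = 0.470 × 20.7 = 9.729 L·cmH2O.
Power = 20 × 9.729 = 194.58 L·cmH2O/min.

194.6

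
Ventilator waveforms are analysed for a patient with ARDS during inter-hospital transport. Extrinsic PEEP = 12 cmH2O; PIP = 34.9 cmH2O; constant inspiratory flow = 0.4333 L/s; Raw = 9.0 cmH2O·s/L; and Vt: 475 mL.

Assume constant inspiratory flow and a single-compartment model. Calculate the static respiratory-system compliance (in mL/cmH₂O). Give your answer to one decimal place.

25.0

Equation of motion (constant flow): PIP = Vt/C + R·V̇ + PEEP.
Vt/C = PIP − R·V̇ − PEEP = 34.9 − 9.0×0.4333 − 12 = 34.9 − 3.9 − 12 = 19.0 cmH2O.
C = Vt / 19.0 = 475 / 19.0 = 25.0 mL/cmH2O.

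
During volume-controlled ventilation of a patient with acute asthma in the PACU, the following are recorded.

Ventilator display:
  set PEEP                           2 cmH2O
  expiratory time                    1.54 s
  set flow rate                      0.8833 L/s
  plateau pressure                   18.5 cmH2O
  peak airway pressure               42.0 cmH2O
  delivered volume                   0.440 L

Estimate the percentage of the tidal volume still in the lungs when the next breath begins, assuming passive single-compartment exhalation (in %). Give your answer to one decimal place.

R = (PIP − Pplat)/V̇ = (42.0 − 18.5) / 0.8833 = 23.5/0.8833 = 26.605 cmH2O·s/L.
C = Vt/(Pplat − PEEP) = 440.0 / (18.5 − 2) = 440.0/16.5 = 26.667 mL/cmH2O.
τ = R × C = 26.605 × 0.02667 L/cmH2O = 0.7096 s.
Fraction remaining at end-expiration = e^(−Te/τ) = e^(−1.54/0.7096) = 0.1142 → 11.42%.

11.4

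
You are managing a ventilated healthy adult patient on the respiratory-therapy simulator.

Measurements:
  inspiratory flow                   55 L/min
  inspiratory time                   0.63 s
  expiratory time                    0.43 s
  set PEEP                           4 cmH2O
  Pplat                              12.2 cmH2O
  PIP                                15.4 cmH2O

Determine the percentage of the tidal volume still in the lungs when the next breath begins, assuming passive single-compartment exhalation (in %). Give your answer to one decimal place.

Flow: 55 L/min ÷ 60 = 0.9167 L/s.
Vt = flow × Ti = 0.9167 L/s × 0.63 s × 1000 mL/L = 577.52 mL.
R = (PIP − Pplat)/V̇ = (15.4 − 12.2) / 0.9167 = 3.2/0.9167 = 3.491 cmH2O·s/L.
C = Vt/(Pplat − PEEP) = 577.52 / (12.2 − 4) = 577.52/8.2 = 70.429 mL/cmH2O.
τ = R × C = 3.491 × 0.07043 L/cmH2O = 0.2459 s.
Fraction remaining at end-expiration = e^(−Te/τ) = e^(−0.43/0.2459) = 0.174 → 17.4%.

17.4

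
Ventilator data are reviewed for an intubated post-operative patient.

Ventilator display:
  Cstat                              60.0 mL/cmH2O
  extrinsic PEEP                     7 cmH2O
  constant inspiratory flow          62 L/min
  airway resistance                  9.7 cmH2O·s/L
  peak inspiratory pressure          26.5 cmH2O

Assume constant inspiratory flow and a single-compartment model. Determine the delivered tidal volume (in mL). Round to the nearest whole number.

569

Flow: 62 L/min ÷ 60 = 1.0333 L/s.
Equation of motion (constant flow): PIP = Vt/C + R·V̇ + PEEP.
Vt/C = PIP − R·V̇ − PEEP = 26.5 − 10.023 − 7 = 9.477 cmH2O.
Vt = C × 9.477 = 60.0 × 9.477 = 568.62 mL.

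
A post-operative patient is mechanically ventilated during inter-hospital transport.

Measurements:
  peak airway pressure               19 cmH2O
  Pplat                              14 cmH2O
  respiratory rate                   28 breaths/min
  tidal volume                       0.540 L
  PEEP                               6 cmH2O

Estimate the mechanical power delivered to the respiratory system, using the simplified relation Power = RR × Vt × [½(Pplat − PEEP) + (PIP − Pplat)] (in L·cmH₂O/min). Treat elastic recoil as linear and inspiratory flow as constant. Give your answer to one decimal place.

136.1

Per-breath work = Vt × [½(Pplat−PEEP) + (PIP−Pplat)] = 0.540 × [0.5×8.0 + 5.0] = 0.540 × 9.0 = 4.86 L·cmH2O.
Power = 28 × 4.86 = 136.08 L·cmH2O/min.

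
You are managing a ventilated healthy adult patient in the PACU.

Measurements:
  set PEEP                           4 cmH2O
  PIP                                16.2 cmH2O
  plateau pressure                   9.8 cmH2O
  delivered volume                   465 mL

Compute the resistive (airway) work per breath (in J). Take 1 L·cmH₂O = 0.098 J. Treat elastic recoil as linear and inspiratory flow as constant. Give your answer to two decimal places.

0.29

With constant inspiratory flow the resistive pressure is constant at PIP − Pplat = 16.2 − 9.8 = 6.4 cmH2O, so resistive work = 6.4 × 0.465 = 2.976 L·cmH2O.
× 0.098 J/(L·cmH2O) → 0.2916 J.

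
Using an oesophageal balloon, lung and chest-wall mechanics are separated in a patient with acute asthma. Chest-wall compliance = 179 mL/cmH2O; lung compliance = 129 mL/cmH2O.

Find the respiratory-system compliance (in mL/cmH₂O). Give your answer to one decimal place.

Lung and chest wall are elastances in series: 1/Crs = 1/CL + 1/Ccw.
1/Crs = 1/129 + 1/179 = 0.01334.
Crs = 74.963 mL/cmH2O.

75.0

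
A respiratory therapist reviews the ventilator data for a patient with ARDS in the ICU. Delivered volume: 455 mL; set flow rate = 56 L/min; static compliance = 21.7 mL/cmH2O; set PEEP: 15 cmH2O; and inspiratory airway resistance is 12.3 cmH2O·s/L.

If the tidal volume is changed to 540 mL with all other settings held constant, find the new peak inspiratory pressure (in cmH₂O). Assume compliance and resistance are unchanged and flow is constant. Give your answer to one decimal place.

Flow: 56 L/min ÷ 60 = 0.9333 L/s.
PIP = Vt/C + R·V̇ + PEEP (constant-flow equation of motion).
Only the elastic term changes: ΔPIP = ΔVt / C = (540 − 455) / 21.7 = 3.917 cmH2O.
Original PIP = 455/21.7 + 12.3×0.9333 + 15 = 47.447 cmH2O; new PIP = 47.447 + (3.917) = 51.364 cmH2O.

51.4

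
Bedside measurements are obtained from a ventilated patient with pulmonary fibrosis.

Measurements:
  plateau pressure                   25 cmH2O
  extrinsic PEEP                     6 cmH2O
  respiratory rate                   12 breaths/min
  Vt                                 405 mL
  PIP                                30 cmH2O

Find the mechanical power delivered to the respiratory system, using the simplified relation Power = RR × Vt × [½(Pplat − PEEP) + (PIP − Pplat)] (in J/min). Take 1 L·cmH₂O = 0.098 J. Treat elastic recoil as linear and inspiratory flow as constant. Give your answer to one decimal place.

Per-breath work = Vt × [½(Pplat−PEEP) + (PIP−Pplat)] = 0.405 × [0.5×19.0 + 5.0] = 0.405 × 14.5 = 5.873 L·cmH2O.
Power = 12 × 5.873 = 70.476 L·cmH2O/min.
× 0.098 J/(L·cmH2O) → 6.907 J/min.

6.9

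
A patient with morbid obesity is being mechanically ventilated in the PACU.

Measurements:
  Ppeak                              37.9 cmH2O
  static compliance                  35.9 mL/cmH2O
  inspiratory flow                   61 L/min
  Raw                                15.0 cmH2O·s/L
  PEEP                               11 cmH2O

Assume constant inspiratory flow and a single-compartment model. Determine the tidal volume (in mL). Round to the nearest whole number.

418

Flow: 61 L/min ÷ 60 = 1.0167 L/s.
Equation of motion (constant flow): PIP = Vt/C + R·V̇ + PEEP.
Vt/C = PIP − R·V̇ − PEEP = 37.9 − 15.251 − 11 = 11.649 cmH2O.
Vt = C × 11.649 = 35.9 × 11.649 = 418.2 mL.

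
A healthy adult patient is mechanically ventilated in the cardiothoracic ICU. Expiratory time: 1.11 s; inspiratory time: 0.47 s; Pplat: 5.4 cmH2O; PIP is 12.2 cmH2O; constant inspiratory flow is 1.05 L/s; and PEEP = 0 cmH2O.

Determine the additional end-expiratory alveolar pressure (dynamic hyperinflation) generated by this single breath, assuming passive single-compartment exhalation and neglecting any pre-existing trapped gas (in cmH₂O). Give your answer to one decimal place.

Vt = flow × Ti = 1.05 L/s × 0.47 s × 1000 mL/L = 493.5 mL.
R = (PIP − Pplat)/V̇ = (12.2 − 5.4) / 1.05 = 6.8/1.05 = 6.476 cmH2O·s/L.
C = Vt/(Pplat − PEEP) = 493.5 / (5.4 − 0) = 493.5/5.4 = 91.389 mL/cmH2O.
τ = R × C = 6.476 × 0.09139 L/cmH2O = 0.5918 s.
Fraction remaining = e^(−Te/τ) = e^(−1.11/0.5918) = 0.1533; trapped volume = 493.5 × 0.1533 = 75.654 mL.
Additional alveolar pressure from trapping ≈ V_trapped / C = 75.654 / 91.389 = 0.8278 cmH2O.

0.8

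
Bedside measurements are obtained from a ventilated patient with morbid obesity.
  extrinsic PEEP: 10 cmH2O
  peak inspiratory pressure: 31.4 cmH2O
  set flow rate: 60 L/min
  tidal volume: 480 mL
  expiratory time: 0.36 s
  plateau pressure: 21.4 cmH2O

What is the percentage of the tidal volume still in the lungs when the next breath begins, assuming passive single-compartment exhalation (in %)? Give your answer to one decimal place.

Flow: 60 L/min ÷ 60 = 1 L/s.
R = (PIP − Pplat)/V̇ = (31.4 − 21.4) / 1 = 10.0/1 = 10.0 cmH2O·s/L.
C = Vt/(Pplat − PEEP) = 480.0 / (21.4 − 10) = 480.0/11.4 = 42.105 mL/cmH2O.
τ = R × C = 10.0 × 0.04211 L/cmH2O = 0.4211 s.
Fraction remaining at end-expiration = e^(−Te/τ) = e^(−0.36/0.4211) = 0.4253 → 42.53%.

42.5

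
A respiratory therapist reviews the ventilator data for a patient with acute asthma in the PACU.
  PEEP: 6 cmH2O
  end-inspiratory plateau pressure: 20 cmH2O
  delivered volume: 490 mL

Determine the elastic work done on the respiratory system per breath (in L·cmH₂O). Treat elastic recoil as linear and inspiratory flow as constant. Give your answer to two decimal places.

Elastic work ≈ ½ × (Pplat − PEEP) × Vt = 0.5 × (20 − 6) × 0.490 L = 0.5 × 14.0 × 0.490 = 3.43 L·cmH2O.

3.43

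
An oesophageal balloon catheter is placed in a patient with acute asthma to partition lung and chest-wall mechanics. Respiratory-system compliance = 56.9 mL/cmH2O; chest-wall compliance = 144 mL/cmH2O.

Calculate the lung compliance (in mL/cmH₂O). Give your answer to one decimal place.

94.1

1/CL = 1/Crs − 1/Ccw.
1/CL = 1/56.9 − 1/144 = 0.01063.
CL = 94.073 mL/cmH2O.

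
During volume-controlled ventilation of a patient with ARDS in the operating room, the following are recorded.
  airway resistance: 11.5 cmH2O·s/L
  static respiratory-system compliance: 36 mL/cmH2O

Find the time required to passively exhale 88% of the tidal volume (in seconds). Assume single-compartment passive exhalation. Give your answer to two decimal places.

0.88

τ = R × C = 11.5 × 36 mL/cmH2O = 11.5 × 0.036 L/cmH2O = 0.414 s.
Exhaled fraction f = 1 − e^(−t/τ) → t = −τ·ln(1 − f) = −0.414·ln(0.12) = 0.8778 s.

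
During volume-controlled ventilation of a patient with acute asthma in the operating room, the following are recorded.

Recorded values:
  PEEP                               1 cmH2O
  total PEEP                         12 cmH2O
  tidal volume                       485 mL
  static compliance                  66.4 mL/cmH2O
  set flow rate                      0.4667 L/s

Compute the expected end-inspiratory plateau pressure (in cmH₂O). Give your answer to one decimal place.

End-expiratory occlusion gives total PEEP = 12 cmH2O (intrinsic PEEP = 12 − 1 = 11). Use total PEEP for the elastic gradient.
Pplat = PEEPtotal + Vt / Cstat = 12 + 485 / 66.4 = 12 + 7.304 = 19.304 cmH2O.

19.3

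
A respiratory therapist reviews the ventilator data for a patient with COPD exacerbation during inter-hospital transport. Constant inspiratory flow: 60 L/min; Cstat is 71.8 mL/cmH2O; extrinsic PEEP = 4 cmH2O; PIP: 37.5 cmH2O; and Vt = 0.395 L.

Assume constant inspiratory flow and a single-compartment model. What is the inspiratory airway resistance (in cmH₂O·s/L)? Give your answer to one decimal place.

Flow: 60 L/min ÷ 60 = 1 L/s.
Equation of motion (constant flow): PIP = Vt/C + R·V̇ + PEEP.
R·V̇ = PIP − Vt/C − PEEP = 37.5 − 395/71.8 − 4 = 37.5 − 5.501 − 4 = 27.999 cmH2O.
R = 27.999 / 1 = 27.999 cmH2O·s/L.

28.0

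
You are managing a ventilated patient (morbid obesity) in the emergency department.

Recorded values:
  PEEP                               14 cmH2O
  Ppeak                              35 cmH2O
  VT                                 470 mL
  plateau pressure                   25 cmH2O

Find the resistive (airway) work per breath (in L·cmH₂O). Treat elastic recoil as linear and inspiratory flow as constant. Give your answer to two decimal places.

4.70

With constant inspiratory flow the resistive pressure is constant at PIP − Pplat = 35 − 25 = 10.0 cmH2O, so resistive work = 10.0 × 0.470 = 4.7 L·cmH2O.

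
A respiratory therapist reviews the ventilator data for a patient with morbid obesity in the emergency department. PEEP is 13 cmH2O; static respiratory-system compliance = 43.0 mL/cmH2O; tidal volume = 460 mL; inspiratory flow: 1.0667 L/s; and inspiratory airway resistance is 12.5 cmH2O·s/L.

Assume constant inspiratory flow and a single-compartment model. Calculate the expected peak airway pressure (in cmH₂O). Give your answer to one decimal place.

Equation of motion (constant flow): PIP = Vt/C + R·V̇ + PEEP.
PIP = 460/43.0 + 12.5×1.0667 + 13 = 10.698 + 13.334 + 13 = 37.032 cmH2O.

37.0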